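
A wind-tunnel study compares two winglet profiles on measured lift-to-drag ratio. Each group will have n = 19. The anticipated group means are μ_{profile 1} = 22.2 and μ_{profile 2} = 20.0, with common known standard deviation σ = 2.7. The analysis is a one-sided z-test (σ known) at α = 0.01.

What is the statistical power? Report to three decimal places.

Power ≈ 0.573

Standardized effect: d = |μ_{profile 1} − μ_{profile 2}| / σ = |22.2 − 20.0| / 2.7 = 0.8148
Noncentrality parameter: δ = d·√(n/2) = 0.8148 × √(19/2) = 2.5114
One-sided α = 0.01 → critical value z_{0.01} = 2.326.
Power = Φ(δ − 2.326) = Φ(0.185) = 0.5734.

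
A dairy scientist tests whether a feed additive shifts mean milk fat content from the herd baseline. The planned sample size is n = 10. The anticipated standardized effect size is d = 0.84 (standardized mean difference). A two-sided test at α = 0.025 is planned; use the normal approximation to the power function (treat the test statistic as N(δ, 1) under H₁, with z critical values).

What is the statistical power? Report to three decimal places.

Power ≈ 0.661

Noncentrality parameter: δ = d·√n = 0.84 × √10 = 2.6563
Critical value for a two-sided test at α = 0.025: z_{α/2} = 2.241.
Power = Φ(δ − 2.241) + Φ(−δ − 2.241) = Φ(0.415) + Φ(-4.898) = 0.6609 + 0.0000 = 0.6609.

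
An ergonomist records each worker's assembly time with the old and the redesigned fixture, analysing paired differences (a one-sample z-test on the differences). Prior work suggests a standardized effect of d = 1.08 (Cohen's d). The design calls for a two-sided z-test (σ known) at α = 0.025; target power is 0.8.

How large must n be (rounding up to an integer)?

Set Φ(δ − 2.241) = 0.8; then δ − 2.241 = Φ⁻¹(0.8) = 0.842, giving δ = 3.083.
(For δ > 0 the lower-tail rejection region contributes negligibly to power, so the one-term inversion is standard.)
δ = d·√n ⇒ n = (δ/d)² = (3.083 / 1.08)² = 8.15.
Round up to the next whole unit.

n = 9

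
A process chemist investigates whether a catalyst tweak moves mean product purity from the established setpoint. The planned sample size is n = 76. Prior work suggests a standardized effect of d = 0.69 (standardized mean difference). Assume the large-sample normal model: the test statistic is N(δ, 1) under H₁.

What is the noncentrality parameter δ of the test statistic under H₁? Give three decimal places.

δ = d·√n = 0.69 × √76 = 6.0153

δ ≈ 6.015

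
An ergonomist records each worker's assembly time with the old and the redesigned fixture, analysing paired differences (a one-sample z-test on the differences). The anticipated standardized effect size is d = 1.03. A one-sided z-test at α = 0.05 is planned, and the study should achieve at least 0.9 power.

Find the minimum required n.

n = 9

For power 0.9 need Φ(δ − z_{0.05}) = 0.9, so δ = z_{0.05} + z_{0.10} = 1.645 + 1.282 = 2.926.
δ = d·√n ⇒ n = (δ/d)² = (2.926 / 1.03)² = 8.07.
Round up to the next whole unit.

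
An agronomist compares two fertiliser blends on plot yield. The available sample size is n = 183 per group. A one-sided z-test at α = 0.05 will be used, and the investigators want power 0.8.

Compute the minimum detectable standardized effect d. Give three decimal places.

Required noncentrality: δ = z_{0.05} + z_{0.20} = 1.645 + 0.842 = 2.486.
δ = d·√(n/2) ⇒ d = δ/√(n/2) = 2.486/√(183/2) = 0.2599.

d ≈ 0.260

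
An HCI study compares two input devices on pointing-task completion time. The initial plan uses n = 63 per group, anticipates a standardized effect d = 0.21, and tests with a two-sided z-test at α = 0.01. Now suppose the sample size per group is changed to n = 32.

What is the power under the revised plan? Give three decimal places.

Power ≈ 0.042

With n = 32 per group: δ = d·√(n/2) = 0.21 × √(32/2) = 0.8400. Critical value z_{0.005} = 2.576.
Revised power = Φ(δ − 2.576) + Φ(−δ − 2.576) = Φ(-1.736) + Φ(-3.416) = 0.0413 + 0.0003 = 0.0416.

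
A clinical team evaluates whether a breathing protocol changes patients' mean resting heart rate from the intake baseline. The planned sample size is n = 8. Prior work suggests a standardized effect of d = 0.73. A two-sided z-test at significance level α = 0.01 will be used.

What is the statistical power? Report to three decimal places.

Power ≈ 0.305

Noncentrality parameter: λ = d·√n = 0.73 × √8 = 2.0648
Two-sided α = 0.01 → critical value z_{0.005} = 2.576.
Power = Φ(λ − 2.576) + Φ(−λ − 2.576) = Φ(-0.511) + Φ(-4.641) = 0.3046 + 0.0000 = 0.3047.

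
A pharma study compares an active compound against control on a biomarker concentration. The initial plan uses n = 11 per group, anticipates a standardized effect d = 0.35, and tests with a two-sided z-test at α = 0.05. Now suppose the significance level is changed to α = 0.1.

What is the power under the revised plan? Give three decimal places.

Power ≈ 0.212

δ = d·√(n/2) = 0.35 × √(11/2) = 0.8208 (unchanged). New critical value: z_{0.05} = 1.645.
Revised power = Φ(δ − 1.645) + Φ(−δ − 1.645) = Φ(-0.824) + Φ(-2.466) = 0.2050 + 0.0068 = 0.2118.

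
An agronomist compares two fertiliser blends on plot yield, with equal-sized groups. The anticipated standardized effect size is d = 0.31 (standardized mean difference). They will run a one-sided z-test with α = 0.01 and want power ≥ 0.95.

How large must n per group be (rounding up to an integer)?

n = 329 per group

For power 0.95 need Φ(δ − z_{0.01}) = 0.95, so δ = z_{0.01} + z_{0.05} = 2.326 + 1.645 = 3.971.
δ = d·√(n/2) ⇒ n = 2(δ/d)² = 2 × (3.971 / 0.31)² = 328.21.
Rounding up, n = 329 per group.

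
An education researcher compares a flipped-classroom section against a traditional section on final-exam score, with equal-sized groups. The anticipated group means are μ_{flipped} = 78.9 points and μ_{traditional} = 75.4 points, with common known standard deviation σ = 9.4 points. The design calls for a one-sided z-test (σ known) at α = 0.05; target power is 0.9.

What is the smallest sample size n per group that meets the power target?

Standardized effect: d = |μ_{flipped} − μ_{traditional}| / σ = |78.9 − 75.4| / 9.4 = 0.3723
Set Φ(δ − 1.645) = 0.9; then δ − 1.645 = Φ⁻¹(0.9) = 1.282, giving δ = 2.926.
δ = d·√(n/2) ⇒ n = 2(δ/d)² = 2 × (2.926 / 0.3723)² = 123.54.
Rounding up, n = 124 per group.

n = 124 per group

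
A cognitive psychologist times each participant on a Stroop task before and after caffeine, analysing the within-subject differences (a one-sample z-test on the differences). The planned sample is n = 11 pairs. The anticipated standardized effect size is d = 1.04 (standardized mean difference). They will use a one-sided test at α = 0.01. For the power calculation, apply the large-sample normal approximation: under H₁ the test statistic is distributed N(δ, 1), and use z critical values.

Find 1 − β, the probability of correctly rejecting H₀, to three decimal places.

Noncentrality parameter: λ = d·√n = 1.04 × √11 = 3.4493
One-sided α = 0.01 → critical value z_{0.01} = 2.326.
Power = Φ(λ − 2.326) = Φ(1.123) = 0.8693.

Power ≈ 0.869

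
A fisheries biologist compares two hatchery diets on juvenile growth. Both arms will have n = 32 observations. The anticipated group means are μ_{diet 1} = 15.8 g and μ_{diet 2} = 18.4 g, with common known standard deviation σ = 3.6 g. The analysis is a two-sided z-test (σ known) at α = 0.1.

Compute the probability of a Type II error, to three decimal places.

Standardized effect: d = |μ_{diet 1} − μ_{diet 2}| / σ = |15.8 − 18.4| / 3.6 = 0.7222
Noncentrality parameter: δ = d·√(n/2) = 0.7222 × √(32/2) = 2.8889
Two-sided α = 0.1 → critical value z_{0.05} = 1.645.
Power = Φ(δ − 1.645) + Φ(−δ − 1.645) = Φ(1.244) + Φ(-4.534) = 0.8933 + 0.0000 = 0.8933.
Type II error: β = 1 − power = 1 − 0.8933 = 0.1067.

β ≈ 0.107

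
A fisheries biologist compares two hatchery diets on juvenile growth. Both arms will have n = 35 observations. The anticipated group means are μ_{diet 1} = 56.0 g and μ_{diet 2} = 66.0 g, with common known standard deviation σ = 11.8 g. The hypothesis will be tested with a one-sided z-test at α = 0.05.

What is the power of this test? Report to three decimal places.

Standardized effect: d = |μ_{diet 1} − μ_{diet 2}| / σ = |56.0 − 66.0| / 11.8 = 0.8475
Noncentrality parameter: δ = d·√(n/2) = 0.8475 × √(35/2) = 3.5452
Critical value for a one-sided test at α = 0.05: z_α = 1.645.
Power = Φ(δ − 1.645) = Φ(1.900) = 0.9713.

Power ≈ 0.971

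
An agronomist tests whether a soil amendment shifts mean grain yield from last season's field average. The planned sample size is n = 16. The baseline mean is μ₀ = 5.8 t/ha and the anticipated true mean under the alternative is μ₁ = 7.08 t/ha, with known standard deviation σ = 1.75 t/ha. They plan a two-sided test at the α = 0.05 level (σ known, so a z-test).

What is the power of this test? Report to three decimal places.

Standardized effect: d = |μ₁ − μ₀| / σ = |7.08 − 5.8| / 1.75 = 0.7314
Noncentrality parameter: δ = d·√n = 0.7314 × √16 = 2.9257
Critical value for a two-sided test at α = 0.05: z_{α/2} = 1.960.
Power = Φ(δ − 1.960) + Φ(−δ − 1.960) = Φ(0.966) + Φ(-4.886) = 0.8329 + 0.0000 = 0.8329.

Power ≈ 0.833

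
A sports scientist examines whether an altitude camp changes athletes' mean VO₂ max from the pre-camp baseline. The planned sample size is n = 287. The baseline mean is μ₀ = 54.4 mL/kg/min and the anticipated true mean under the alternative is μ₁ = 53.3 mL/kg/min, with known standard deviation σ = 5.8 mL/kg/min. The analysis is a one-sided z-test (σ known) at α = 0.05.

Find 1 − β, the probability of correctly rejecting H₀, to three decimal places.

Standardized effect: d = |μ₁ − μ₀| / σ = |53.3 − 54.4| / 5.8 = 0.1897
Noncentrality parameter: δ = d·√n = 0.1897 × √287 = 3.2130
One-sided α = 0.05 → critical value z_{0.05} = 1.645.
Power = P(Z > 1.645 − δ) = Φ(1.568) = 0.9416.

Power ≈ 0.942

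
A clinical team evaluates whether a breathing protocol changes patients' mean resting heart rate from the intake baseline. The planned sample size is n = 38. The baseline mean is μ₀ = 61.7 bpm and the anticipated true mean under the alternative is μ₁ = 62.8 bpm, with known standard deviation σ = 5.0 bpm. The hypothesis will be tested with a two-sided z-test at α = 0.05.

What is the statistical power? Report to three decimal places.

Standardized effect: d = |μ₁ − μ₀| / σ = |62.8 − 61.7| / 5.0 = 0.2200
Noncentrality parameter: δ = d·√n = 0.2200 × √38 = 1.3562
Critical value for a two-sided test at α = 0.05: z_{α/2} = 1.960.
Power = Φ(δ − 1.960) + Φ(−δ − 1.960) = Φ(-0.604) + Φ(-3.316) = 0.2730 + 0.0005 = 0.2734.

Power ≈ 0.273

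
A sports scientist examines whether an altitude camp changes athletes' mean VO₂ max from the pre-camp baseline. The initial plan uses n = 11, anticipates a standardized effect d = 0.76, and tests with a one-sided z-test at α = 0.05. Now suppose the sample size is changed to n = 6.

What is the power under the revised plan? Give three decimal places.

Power ≈ 0.586

With n = 6: δ = d·√n = 0.76 × √6 = 1.8616. Critical value z_{0.05} = 1.645.
Revised power = P(Z > 1.645 − δ) = Φ(0.217) = 0.5858.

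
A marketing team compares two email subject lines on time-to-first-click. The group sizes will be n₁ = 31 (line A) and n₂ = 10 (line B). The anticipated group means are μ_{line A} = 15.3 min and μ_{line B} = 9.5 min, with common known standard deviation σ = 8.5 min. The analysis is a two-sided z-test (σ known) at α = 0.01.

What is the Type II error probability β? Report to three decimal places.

β ≈ 0.758

Standardized effect: d = |μ_{line A} − μ_{line B}| / σ = |15.3 − 9.5| / 8.5 = 0.6824
Noncentrality parameter: δ = d / √(1/n₁ + 1/n₂) = 0.6824 / √(1/31 + 1/10) = 1.8763
Two-sided α = 0.01 → critical value z_{0.005} = 2.576.
Power = Φ(δ − 2.576) + Φ(−δ − 2.576) = Φ(-0.700) + Φ(-4.452) = 0.2421 + 0.0000 = 0.2421.
Type II error: β = 1 − power = 1 − 0.2421 = 0.7579.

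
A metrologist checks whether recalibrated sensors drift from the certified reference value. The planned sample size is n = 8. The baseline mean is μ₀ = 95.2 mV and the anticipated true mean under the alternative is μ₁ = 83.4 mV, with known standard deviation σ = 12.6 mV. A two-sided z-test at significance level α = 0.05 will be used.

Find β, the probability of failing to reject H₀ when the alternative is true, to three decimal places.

Standardized effect: d = |μ₁ − μ₀| / σ = |83.4 − 95.2| / 12.6 = 0.9365
Noncentrality parameter: δ = d·√n = 0.9365 × √8 = 2.6488
Two-sided α = 0.05 → critical value z_{0.025} = 1.960.
Power = Φ(δ − 1.960) + Φ(−δ − 1.960) = Φ(0.689) + Φ(-4.609) = 0.7546 + 0.0000 = 0.7546.
Type II error: β = 1 − power = 1 − 0.7546 = 0.2454.

β ≈ 0.245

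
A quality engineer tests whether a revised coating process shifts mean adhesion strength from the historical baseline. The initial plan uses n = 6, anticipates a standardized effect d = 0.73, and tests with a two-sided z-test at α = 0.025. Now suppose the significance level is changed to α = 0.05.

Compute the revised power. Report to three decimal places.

δ = d·√n = 0.73 × √6 = 1.7881 (unchanged). New critical value: z_{0.025} = 1.960.
Revised power = Φ(δ − 1.960) + Φ(−δ − 1.960) = Φ(-0.172) + Φ(-3.748) = 0.4318 + 0.0001 = 0.4319.

Power ≈ 0.432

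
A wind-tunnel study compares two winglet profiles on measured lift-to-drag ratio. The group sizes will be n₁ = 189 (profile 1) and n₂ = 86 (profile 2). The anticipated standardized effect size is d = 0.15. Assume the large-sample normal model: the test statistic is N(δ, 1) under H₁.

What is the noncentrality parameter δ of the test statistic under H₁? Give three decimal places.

δ ≈ 1.153

δ = d / √(1/n₁ + 1/n₂) = 0.15 / √(1/189 + 1/86) = 1.1532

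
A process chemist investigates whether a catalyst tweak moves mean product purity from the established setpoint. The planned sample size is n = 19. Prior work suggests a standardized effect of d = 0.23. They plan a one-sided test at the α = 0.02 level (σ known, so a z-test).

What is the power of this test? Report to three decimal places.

Power ≈ 0.147

Noncentrality parameter: λ = d·√n = 0.23 × √19 = 1.0025
Critical value for a one-sided test at α = 0.02: z_α = 2.054.
Power = P(Z > 2.054 − λ) = Φ(-1.051) = 0.1466.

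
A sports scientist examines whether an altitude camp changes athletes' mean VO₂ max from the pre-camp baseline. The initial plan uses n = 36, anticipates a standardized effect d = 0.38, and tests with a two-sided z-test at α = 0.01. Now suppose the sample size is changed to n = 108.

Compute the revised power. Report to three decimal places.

Power ≈ 0.915

With n = 108: δ = d·√n = 0.38 × √108 = 3.9491. Critical value z_{0.005} = 2.576.
Revised power = Φ(δ − 2.576) + Φ(−δ − 2.576) = Φ(1.373) + Φ(-6.525) = 0.9152 + 0.0000 = 0.9152.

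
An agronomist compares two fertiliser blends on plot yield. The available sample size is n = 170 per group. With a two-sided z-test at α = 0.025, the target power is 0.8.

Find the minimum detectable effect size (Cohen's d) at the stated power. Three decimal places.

d ≈ 0.334

Required noncentrality: δ = z_{0.0125} + z_{0.20} = 2.241 + 0.842 = 3.083.
(The second rejection-region term Φ(−δ − z_{α/2}) is negligible and dropped.)
δ = d·√(n/2) ⇒ d = δ/√(n/2) = 3.083/√(170/2) = 0.3344.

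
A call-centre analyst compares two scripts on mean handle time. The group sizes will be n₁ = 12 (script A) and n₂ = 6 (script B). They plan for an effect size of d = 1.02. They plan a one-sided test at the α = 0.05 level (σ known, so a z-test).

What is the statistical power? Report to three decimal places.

Noncentrality parameter: δ = d / √(1/n₁ + 1/n₂) = 1.02 / √(1/12 + 1/6) = 2.0400
Critical value for a one-sided test at α = 0.05: z_α = 1.645.
Power = P(Z > 1.645 − δ) = Φ(0.395) = 0.6536.

Power ≈ 0.654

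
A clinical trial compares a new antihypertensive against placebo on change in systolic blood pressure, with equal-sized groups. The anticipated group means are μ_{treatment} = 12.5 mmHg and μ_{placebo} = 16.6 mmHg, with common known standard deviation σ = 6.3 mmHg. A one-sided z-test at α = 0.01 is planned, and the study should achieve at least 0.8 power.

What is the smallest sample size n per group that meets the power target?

n = 48 per group

Standardized effect: d = |μ_{treatment} − μ_{placebo}| / σ = |12.5 − 16.6| / 6.3 = 0.6508
Set Φ(δ − 2.326) = 0.8; then δ − 2.326 = Φ⁻¹(0.8) = 0.842, giving δ = 3.168.
δ = d·√(n/2) ⇒ n = 2(δ/d)² = 2 × (3.168 / 0.6508)² = 47.39.
Round up to the next whole unit.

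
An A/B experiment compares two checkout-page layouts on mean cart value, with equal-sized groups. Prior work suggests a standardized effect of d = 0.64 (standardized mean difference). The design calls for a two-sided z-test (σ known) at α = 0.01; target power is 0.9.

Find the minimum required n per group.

n = 73 per group

Set Φ(δ − 2.576) = 0.9; then δ − 2.576 = Φ⁻¹(0.9) = 1.282, giving δ = 3.857.
(Ignoring the negligible lower-tail rejection probability gives the usual closed-form inversion.)
δ = d·√(n/2) ⇒ n = 2(δ/d)² = 2 × (3.857 / 0.64)² = 72.65.
Rounding up, n = 73 per group.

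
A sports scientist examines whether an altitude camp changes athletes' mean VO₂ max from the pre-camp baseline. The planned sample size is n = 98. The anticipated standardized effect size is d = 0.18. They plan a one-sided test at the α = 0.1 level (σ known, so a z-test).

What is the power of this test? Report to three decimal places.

Noncentrality parameter: λ = d·√n = 0.18 × √98 = 1.7819
One-sided α = 0.1 → critical value z_{0.1} = 1.282.
Power = Φ(λ − 1.282) = Φ(0.500) = 0.6916.

Power ≈ 0.692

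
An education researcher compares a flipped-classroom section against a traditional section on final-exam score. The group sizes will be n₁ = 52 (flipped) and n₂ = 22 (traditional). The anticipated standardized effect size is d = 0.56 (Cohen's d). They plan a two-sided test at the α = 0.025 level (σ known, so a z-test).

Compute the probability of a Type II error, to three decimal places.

Noncentrality parameter: δ = d / √(1/n₁ + 1/n₂) = 0.56 / √(1/52 + 1/22) = 2.2018
Critical value for a two-sided test at α = 0.025: z_{α/2} = 2.241.
Power = Φ(δ − 2.241) + Φ(−δ − 2.241) = Φ(-0.040) + Φ(-4.443) = 0.4842 + 0.0000 = 0.4842.
Type II error: β = 1 − power = 1 − 0.4842 = 0.5158.

β ≈ 0.516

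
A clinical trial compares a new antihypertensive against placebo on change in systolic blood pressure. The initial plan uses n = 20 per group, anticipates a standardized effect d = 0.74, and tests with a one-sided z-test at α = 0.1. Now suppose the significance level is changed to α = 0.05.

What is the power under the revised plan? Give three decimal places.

δ = d·√(n/2) = 0.74 × √(20/2) = 2.3401 (unchanged). New critical value: z_{0.05} = 1.645.
Revised power = P(Z > 1.645 − δ) = Φ(0.695) = 0.7565.

Power ≈ 0.757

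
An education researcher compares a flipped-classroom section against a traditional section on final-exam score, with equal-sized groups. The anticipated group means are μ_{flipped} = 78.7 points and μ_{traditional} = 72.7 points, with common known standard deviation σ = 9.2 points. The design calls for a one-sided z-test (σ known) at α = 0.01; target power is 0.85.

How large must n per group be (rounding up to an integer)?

Standardized effect: d = |μ_{flipped} − μ_{traditional}| / σ = |78.7 − 72.7| / 9.2 = 0.6522
For power 0.85 need Φ(δ − z_{0.01}) = 0.85, so δ = z_{0.01} + z_{0.15} = 2.326 + 1.036 = 3.363.
δ = d·√(n/2) ⇒ n = 2(δ/d)² = 2 × (3.363 / 0.6522)² = 53.17.
Round up to the next whole unit.

n = 54 per group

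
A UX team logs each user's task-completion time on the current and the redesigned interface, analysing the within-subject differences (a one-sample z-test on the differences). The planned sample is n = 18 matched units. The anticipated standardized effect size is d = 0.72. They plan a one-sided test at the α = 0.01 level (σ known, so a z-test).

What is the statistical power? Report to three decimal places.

Power ≈ 0.767

Noncentrality parameter: δ = d·√n = 0.72 × √18 = 3.0547
One-sided α = 0.01 → critical value z_{0.01} = 2.326.
Power = P(Z > 2.326 − δ) = Φ(0.728) = 0.7668.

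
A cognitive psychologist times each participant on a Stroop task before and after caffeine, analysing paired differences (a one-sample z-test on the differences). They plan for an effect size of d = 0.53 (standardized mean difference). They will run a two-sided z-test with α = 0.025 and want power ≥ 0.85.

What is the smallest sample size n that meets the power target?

n = 39

For power 0.85 need Φ(δ − z_{0.0125}) = 0.85, so δ = z_{0.0125} + z_{0.15} = 2.241 + 1.036 = 3.278.
(The Φ(−δ − z_{α/2}) term is vanishingly small for δ > 0 and is dropped in the standard sample-size formula.)
δ = d·√n ⇒ n = (δ/d)² = (3.278 / 0.53)² = 38.25.
Rounding up, n = 39.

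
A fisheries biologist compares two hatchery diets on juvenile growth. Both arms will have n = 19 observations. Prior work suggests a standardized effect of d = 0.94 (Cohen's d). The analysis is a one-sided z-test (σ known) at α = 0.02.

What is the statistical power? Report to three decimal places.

Power ≈ 0.801

Noncentrality parameter: δ = d·√(n/2) = 0.94 × √(19/2) = 2.8973
Critical value for a one-sided test at α = 0.02: z_α = 2.054.
Power = Φ(δ − 2.054) = Φ(0.844) = 0.8005.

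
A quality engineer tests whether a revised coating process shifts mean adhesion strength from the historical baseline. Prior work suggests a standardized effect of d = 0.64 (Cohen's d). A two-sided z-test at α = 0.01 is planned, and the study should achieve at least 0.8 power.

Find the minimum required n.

n = 29

For power 0.8 need Φ(δ − z_{0.005}) = 0.8, so δ = z_{0.005} + z_{0.20} = 2.576 + 0.842 = 3.417.
(The Φ(−δ − z_{α/2}) term is vanishingly small for δ > 0 and is dropped in the standard sample-size formula.)
δ = d·√n ⇒ n = (δ/d)² = (3.417 / 0.64)² = 28.51.
Round up to the next whole unit.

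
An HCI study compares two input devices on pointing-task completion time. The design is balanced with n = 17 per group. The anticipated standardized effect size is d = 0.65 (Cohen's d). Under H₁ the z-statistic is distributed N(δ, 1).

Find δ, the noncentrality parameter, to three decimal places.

δ ≈ 1.895

δ = d·√(n/2) = 0.65 × √(17/2) = 1.8951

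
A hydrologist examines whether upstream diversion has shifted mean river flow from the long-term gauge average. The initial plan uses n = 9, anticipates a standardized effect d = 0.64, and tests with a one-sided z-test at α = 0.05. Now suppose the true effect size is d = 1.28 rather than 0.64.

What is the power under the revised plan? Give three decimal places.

Power ≈ 0.986

With d = 1.28: δ = d·√n = 1.28 × √9 = 3.8400. Critical value z_{0.05} = 1.645.
Revised power = P(Z > 1.645 − δ) = Φ(2.195) = 0.9859.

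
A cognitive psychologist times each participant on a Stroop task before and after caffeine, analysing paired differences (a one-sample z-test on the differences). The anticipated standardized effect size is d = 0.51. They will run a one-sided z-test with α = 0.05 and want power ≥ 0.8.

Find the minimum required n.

For power 0.8 need Φ(δ − z_{0.05}) = 0.8, so δ = z_{0.05} + z_{0.20} = 1.645 + 0.842 = 2.486.
δ = d·√n ⇒ n = (δ/d)² = (2.486 / 0.51)² = 23.77.
Round up to the next whole unit.

n = 24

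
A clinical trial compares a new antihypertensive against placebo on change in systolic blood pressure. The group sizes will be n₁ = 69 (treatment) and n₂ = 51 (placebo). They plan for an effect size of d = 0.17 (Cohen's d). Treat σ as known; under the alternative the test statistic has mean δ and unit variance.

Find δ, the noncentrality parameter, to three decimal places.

δ ≈ 0.921

The noncentrality parameter scales effect size by the design's sample-size factor: δ = d / √(1/n₁ + 1/n₂) = 0.17 / √(1/69 + 1/51) = 0.9206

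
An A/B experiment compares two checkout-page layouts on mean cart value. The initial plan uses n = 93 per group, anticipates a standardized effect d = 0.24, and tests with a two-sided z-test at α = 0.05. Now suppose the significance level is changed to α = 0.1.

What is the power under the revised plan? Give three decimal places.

Power ≈ 0.497

δ = d·√(n/2) = 0.24 × √(93/2) = 1.6366 (unchanged). New critical value: z_{0.05} = 1.645.
Revised power = Φ(δ − 1.645) + Φ(−δ − 1.645) = Φ(-0.008) + Φ(-3.281) = 0.4967 + 0.0005 = 0.4972.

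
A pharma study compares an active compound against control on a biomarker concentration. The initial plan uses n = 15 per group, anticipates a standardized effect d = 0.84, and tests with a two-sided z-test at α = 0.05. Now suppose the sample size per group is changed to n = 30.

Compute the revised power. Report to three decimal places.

With n = 30 per group: δ = d·√(n/2) = 0.84 × √(30/2) = 3.2533. Critical value z_{0.025} = 1.960.
Revised power = Φ(δ − 1.960) + Φ(−δ − 1.960) = Φ(1.293) + Φ(-5.213) = 0.9021 + 0.0000 = 0.9021.

Power ≈ 0.902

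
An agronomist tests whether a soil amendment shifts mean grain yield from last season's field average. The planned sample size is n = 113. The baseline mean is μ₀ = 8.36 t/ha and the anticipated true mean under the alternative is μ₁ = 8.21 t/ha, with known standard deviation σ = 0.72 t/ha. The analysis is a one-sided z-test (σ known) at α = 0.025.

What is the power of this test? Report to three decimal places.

Power ≈ 0.601

Standardized effect: d = |μ₁ − μ₀| / σ = |8.21 − 8.36| / 0.72 = 0.2083
Noncentrality parameter: δ = d·√n = 0.2083 × √113 = 2.2146
One-sided α = 0.025 → critical value z_{0.025} = 1.960.
Power = P(Z > 1.960 − δ) = Φ(0.255) = 0.6005.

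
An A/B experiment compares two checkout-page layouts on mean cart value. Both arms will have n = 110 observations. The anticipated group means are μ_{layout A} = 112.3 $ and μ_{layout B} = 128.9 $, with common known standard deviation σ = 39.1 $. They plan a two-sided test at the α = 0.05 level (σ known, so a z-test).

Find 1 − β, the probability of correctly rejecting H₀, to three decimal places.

Standardized effect: d = |μ_{layout A} − μ_{layout B}| / σ = |112.3 − 128.9| / 39.1 = 0.4246
Noncentrality parameter: δ = d·√(n/2) = 0.4246 × √(110/2) = 3.1486
Two-sided α = 0.05 → critical value z_{0.025} = 1.960.
Power = Φ(δ − 1.960) + Φ(−δ − 1.960) = Φ(1.189) + Φ(-5.109) = 0.8827 + 0.0000 = 0.8827.

Power ≈ 0.883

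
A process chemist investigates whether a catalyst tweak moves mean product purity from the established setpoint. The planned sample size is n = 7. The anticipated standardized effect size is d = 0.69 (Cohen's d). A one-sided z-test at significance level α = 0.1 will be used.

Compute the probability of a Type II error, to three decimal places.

β ≈ 0.293

Noncentrality parameter: λ = d·√n = 0.69 × √7 = 1.8256
Critical value for a one-sided test at α = 0.1: z_α = 1.282.
Power = P(Z > 1.282 − λ) = Φ(0.544) = 0.7068.
Type II error: β = 1 − power = 1 − 0.7068 = 0.2932.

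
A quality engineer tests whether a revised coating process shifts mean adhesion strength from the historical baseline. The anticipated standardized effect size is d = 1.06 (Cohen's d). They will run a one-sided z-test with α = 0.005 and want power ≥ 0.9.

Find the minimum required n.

n = 14

Set Φ(δ − 2.576) = 0.9; then δ − 2.576 = Φ⁻¹(0.9) = 1.282, giving δ = 3.857.
δ = d·√n ⇒ n = (δ/d)² = (3.857 / 1.06)² = 13.24.
Rounding up, n = 14.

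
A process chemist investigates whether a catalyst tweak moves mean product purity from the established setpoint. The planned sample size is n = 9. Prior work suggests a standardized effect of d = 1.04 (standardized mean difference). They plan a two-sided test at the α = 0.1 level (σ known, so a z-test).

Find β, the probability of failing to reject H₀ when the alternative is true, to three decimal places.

β ≈ 0.070

Noncentrality parameter: δ = d·√n = 1.04 × √9 = 3.1200
Two-sided α = 0.1 → critical value z_{0.05} = 1.645.
Power = Φ(δ − 1.645) + Φ(−δ − 1.645) = Φ(1.475) + Φ(-4.765) = 0.9299 + 0.0000 = 0.9299.
Type II error: β = 1 − power = 1 − 0.9299 = 0.0701.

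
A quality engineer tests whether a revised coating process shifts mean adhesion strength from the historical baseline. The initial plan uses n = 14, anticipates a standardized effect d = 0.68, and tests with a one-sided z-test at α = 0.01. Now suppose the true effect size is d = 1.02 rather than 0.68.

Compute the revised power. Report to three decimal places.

With d = 1.02: δ = d·√n = 1.02 × √14 = 3.8165. Critical value z_{0.01} = 2.326.
Revised power = Φ(δ − 2.326) = Φ(1.490) = 0.9319.

Power ≈ 0.932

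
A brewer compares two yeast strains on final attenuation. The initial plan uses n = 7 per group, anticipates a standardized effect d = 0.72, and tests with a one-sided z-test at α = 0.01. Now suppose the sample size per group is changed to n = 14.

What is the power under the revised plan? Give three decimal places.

With n = 14 per group: δ = d·√(n/2) = 0.72 × √(14/2) = 1.9049. Critical value z_{0.01} = 2.326.
Revised power = P(Z > 2.326 − δ) = Φ(-0.421) = 0.3367.

Power ≈ 0.337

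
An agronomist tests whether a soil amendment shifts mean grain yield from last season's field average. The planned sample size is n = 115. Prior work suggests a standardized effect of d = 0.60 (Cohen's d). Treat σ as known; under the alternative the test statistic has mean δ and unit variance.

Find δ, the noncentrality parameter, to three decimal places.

δ ≈ 6.434

δ = d·√n = 0.60 × √115 = 6.4343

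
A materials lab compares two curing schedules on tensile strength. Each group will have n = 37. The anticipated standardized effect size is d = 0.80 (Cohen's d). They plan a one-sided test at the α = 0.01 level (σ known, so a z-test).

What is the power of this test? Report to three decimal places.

Noncentrality parameter: δ = d·√(n/2) = 0.80 × √(37/2) = 3.4409
One-sided α = 0.01 → critical value z_{0.01} = 2.326.
Power = P(Z > 2.326 − δ) = Φ(1.115) = 0.8675.

Power ≈ 0.867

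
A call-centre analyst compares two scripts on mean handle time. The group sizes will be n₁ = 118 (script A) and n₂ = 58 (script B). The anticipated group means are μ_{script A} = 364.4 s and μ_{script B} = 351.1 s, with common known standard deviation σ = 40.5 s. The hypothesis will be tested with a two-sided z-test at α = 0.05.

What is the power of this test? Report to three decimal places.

Standardized effect: d = |μ_{script A} − μ_{script B}| / σ = |364.4 − 351.1| / 40.5 = 0.3284
Noncentrality parameter: δ = d / √(1/n₁ + 1/n₂) = 0.3284 / √(1/118 + 1/58) = 2.0478
Critical value for a two-sided test at α = 0.05: z_{α/2} = 1.960.
Power = Φ(δ − 1.960) + Φ(−δ − 1.960) = Φ(0.088) + Φ(-4.008) = 0.5350 + 0.0000 = 0.5350.

Power ≈ 0.535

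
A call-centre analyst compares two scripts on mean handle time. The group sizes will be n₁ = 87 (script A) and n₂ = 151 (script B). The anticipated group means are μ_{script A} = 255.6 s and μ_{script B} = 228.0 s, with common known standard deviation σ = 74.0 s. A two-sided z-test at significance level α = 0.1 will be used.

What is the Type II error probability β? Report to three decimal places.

Standardized effect: d = |μ_{script A} − μ_{script B}| / σ = |255.6 − 228.0| / 74.0 = 0.3730
Noncentrality parameter: δ = d / √(1/n₁ + 1/n₂) = 0.3730 / √(1/87 + 1/151) = 2.7710
Critical value for a two-sided test at α = 0.1: z_{α/2} = 1.645.
Power = Φ(δ − 1.645) + Φ(−δ − 1.645) = Φ(1.126) + Φ(-4.416) = 0.8699 + 0.0000 = 0.8700.
Type II error: β = 1 − power = 1 − 0.8700 = 0.1300.

β ≈ 0.130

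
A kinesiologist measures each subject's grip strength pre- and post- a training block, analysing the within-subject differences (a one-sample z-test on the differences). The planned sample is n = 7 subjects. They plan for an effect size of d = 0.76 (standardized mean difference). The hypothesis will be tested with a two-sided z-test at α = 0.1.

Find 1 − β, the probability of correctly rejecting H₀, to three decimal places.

Power ≈ 0.643

Noncentrality parameter: λ = d·√n = 0.76 × √7 = 2.0108
Two-sided α = 0.1 → critical value z_{0.05} = 1.645.
Power = Φ(λ − 1.645) + Φ(−λ − 1.645) = Φ(0.366) + Φ(-3.656) = 0.6428 + 0.0001 = 0.6429.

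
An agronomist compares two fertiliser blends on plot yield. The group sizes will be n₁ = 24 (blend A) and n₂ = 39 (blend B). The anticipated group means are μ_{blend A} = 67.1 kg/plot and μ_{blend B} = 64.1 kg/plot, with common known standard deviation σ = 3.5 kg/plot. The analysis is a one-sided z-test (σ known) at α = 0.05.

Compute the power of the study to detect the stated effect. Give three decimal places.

Power ≈ 0.951

Standardized effect: d = |μ_{blend A} − μ_{blend B}| / σ = |67.1 − 64.1| / 3.5 = 0.8571
Noncentrality parameter: δ = d / √(1/n₁ + 1/n₂) = 0.8571 / √(1/24 + 1/39) = 3.3039
One-sided α = 0.05 → critical value z_{0.05} = 1.645.
Power = P(Z > 1.645 − δ) = Φ(1.659) = 0.9514.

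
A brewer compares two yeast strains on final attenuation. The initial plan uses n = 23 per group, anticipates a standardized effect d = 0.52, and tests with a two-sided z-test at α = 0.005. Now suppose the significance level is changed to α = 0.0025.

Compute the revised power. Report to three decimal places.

Power ≈ 0.104

δ = d·√(n/2) = 0.52 × √(23/2) = 1.7634 (unchanged). New critical value: z_{0.0013} = 3.023.
Revised power = Φ(δ − 3.023) + Φ(−δ − 3.023) = Φ(-1.260) + Φ(-4.787) = 0.1038 + 0.0000 = 0.1038.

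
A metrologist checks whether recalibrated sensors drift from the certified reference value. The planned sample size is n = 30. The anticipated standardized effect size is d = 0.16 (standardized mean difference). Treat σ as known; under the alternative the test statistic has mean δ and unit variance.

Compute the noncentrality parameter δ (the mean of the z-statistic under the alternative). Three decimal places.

δ = d·√n = 0.16 × √30 = 0.8764

δ ≈ 0.876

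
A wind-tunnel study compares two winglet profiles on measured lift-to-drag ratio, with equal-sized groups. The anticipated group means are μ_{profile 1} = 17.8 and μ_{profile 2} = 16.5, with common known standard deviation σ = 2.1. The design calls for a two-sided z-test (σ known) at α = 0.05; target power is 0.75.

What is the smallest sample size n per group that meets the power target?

n = 37 per group

Standardized effect: d = |μ_{profile 1} − μ_{profile 2}| / σ = |17.8 − 16.5| / 2.1 = 0.6190
Set Φ(δ − 1.960) = 0.75; then δ − 1.960 = Φ⁻¹(0.75) = 0.674, giving δ = 2.634.
(For δ > 0 the lower-tail rejection region contributes negligibly to power, so the one-term inversion is standard.)
δ = d·√(n/2) ⇒ n = 2(δ/d)² = 2 × (2.634 / 0.6190)² = 36.22.
Rounding up, n = 37 per group.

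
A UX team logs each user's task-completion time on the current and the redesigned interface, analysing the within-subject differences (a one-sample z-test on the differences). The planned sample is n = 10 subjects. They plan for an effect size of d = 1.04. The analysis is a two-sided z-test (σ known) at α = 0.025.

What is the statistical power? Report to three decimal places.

Noncentrality parameter: δ = d·√n = 1.04 × √10 = 3.2888
Critical value for a two-sided test at α = 0.025: z_{α/2} = 2.241.
Power = Φ(δ − 2.241) + Φ(−δ − 2.241) = Φ(1.047) + Φ(-5.530) = 0.8525 + 0.0000 = 0.8525.

Power ≈ 0.853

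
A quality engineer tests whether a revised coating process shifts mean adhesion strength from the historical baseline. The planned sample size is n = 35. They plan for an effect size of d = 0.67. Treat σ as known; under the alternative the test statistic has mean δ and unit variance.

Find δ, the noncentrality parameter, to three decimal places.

δ = d·√n = 0.67 × √35 = 3.9638

δ ≈ 3.964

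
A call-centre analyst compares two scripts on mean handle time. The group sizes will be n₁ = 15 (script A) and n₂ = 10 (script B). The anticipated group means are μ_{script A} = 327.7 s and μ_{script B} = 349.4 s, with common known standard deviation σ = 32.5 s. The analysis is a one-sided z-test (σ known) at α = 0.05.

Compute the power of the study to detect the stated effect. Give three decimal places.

Power ≈ 0.496

Standardized effect: d = |μ_{script A} − μ_{script B}| / σ = |327.7 − 349.4| / 32.5 = 0.6677
Noncentrality parameter: δ = d / √(1/n₁ + 1/n₂) = 0.6677 / √(1/15 + 1/10) = 1.6355
Critical value for a one-sided test at α = 0.05: z_α = 1.645.
Power = Φ(δ − 1.645) = Φ(-0.009) = 0.4963.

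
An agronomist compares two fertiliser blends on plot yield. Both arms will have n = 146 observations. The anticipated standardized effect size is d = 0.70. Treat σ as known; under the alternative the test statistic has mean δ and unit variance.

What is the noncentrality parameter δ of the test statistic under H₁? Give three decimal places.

The noncentrality parameter scales effect size by the design's sample-size factor: δ = d·√(n/2) = 0.70 × √(146/2) = 5.9808

δ ≈ 5.981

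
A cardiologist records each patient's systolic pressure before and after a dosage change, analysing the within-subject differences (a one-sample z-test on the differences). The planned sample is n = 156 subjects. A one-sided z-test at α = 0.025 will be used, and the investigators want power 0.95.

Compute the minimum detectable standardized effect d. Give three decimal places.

d ≈ 0.289

Required noncentrality: δ = z_{0.025} + z_{0.05} = 1.960 + 1.645 = 3.605.
δ = d·√n ⇒ d = δ/√n = 3.605/√156 = 0.2886.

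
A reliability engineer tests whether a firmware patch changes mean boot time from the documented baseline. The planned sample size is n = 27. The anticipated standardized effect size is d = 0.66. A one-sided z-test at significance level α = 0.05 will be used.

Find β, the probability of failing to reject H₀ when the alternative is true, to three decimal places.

β ≈ 0.037

Noncentrality parameter: δ = d·√n = 0.66 × √27 = 3.4295
One-sided α = 0.05 → critical value z_{0.05} = 1.645.
Power = Φ(δ − 1.645) = Φ(1.785) = 0.9628.
Type II error: β = 1 − power = 1 − 0.9628 = 0.0372.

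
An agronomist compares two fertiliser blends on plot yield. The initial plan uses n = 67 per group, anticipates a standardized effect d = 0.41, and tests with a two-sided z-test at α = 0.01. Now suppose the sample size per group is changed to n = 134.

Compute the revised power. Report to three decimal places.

With n = 134 per group: δ = d·√(n/2) = 0.41 × √(134/2) = 3.3560. Critical value z_{0.005} = 2.576.
Revised power = Φ(δ − 2.576) + Φ(−δ − 2.576) = Φ(0.780) + Φ(-5.932) = 0.7824 + 0.0000 = 0.7824.

Power ≈ 0.782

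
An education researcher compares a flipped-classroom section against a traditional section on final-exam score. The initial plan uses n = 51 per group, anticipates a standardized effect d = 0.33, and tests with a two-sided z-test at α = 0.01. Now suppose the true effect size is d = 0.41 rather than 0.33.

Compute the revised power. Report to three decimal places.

Power ≈ 0.307

With d = 0.41: δ = d·√(n/2) = 0.41 × √(51/2) = 2.0704. Critical value z_{0.005} = 2.576.
Revised power = Φ(δ − 2.576) + Φ(−δ − 2.576) = Φ(-0.505) + Φ(-4.646) = 0.3066 + 0.0000 = 0.3066.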